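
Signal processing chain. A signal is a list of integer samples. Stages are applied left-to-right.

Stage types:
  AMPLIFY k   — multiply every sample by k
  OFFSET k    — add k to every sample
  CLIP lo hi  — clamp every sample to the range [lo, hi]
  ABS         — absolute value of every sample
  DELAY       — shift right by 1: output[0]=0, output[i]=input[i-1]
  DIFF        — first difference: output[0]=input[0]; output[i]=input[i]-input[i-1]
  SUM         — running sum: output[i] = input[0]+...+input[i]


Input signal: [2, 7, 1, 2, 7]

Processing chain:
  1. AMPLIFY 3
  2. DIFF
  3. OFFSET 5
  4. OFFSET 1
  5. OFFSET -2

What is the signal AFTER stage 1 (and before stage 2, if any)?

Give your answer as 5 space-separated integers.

Answer: 6 21 3 6 21

Derivation:
Input: [2, 7, 1, 2, 7]
Stage 1 (AMPLIFY 3): 2*3=6, 7*3=21, 1*3=3, 2*3=6, 7*3=21 -> [6, 21, 3, 6, 21]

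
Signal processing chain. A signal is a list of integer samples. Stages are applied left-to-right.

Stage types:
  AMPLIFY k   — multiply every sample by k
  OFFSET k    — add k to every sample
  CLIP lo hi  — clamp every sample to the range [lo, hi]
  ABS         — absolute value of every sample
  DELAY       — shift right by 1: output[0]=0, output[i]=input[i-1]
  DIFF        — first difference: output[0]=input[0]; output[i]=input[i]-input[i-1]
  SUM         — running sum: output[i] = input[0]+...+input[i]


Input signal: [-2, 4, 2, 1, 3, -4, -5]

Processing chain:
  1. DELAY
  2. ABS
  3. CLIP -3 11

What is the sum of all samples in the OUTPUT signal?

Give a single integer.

Answer: 16

Derivation:
Input: [-2, 4, 2, 1, 3, -4, -5]
Stage 1 (DELAY): [0, -2, 4, 2, 1, 3, -4] = [0, -2, 4, 2, 1, 3, -4] -> [0, -2, 4, 2, 1, 3, -4]
Stage 2 (ABS): |0|=0, |-2|=2, |4|=4, |2|=2, |1|=1, |3|=3, |-4|=4 -> [0, 2, 4, 2, 1, 3, 4]
Stage 3 (CLIP -3 11): clip(0,-3,11)=0, clip(2,-3,11)=2, clip(4,-3,11)=4, clip(2,-3,11)=2, clip(1,-3,11)=1, clip(3,-3,11)=3, clip(4,-3,11)=4 -> [0, 2, 4, 2, 1, 3, 4]
Output sum: 16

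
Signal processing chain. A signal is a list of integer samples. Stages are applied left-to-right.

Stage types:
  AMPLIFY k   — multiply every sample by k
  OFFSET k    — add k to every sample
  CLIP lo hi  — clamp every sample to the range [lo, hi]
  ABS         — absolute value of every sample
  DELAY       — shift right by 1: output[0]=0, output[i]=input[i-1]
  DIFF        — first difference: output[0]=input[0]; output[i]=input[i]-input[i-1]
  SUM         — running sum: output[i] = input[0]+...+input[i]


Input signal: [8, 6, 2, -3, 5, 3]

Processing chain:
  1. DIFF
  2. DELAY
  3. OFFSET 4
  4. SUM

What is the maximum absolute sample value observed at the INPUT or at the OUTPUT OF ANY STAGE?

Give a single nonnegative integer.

Answer: 29

Derivation:
Input: [8, 6, 2, -3, 5, 3] (max |s|=8)
Stage 1 (DIFF): s[0]=8, 6-8=-2, 2-6=-4, -3-2=-5, 5--3=8, 3-5=-2 -> [8, -2, -4, -5, 8, -2] (max |s|=8)
Stage 2 (DELAY): [0, 8, -2, -4, -5, 8] = [0, 8, -2, -4, -5, 8] -> [0, 8, -2, -4, -5, 8] (max |s|=8)
Stage 3 (OFFSET 4): 0+4=4, 8+4=12, -2+4=2, -4+4=0, -5+4=-1, 8+4=12 -> [4, 12, 2, 0, -1, 12] (max |s|=12)
Stage 4 (SUM): sum[0..0]=4, sum[0..1]=16, sum[0..2]=18, sum[0..3]=18, sum[0..4]=17, sum[0..5]=29 -> [4, 16, 18, 18, 17, 29] (max |s|=29)
Overall max amplitude: 29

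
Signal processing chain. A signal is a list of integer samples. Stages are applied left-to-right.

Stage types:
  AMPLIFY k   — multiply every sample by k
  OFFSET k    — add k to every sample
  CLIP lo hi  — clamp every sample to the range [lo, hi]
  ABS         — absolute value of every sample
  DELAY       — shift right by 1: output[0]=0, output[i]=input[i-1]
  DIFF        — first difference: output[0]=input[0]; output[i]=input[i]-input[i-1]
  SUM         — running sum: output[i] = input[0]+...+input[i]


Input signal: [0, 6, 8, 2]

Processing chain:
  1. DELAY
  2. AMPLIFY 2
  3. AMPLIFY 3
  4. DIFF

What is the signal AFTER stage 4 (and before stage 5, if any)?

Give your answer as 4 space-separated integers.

Input: [0, 6, 8, 2]
Stage 1 (DELAY): [0, 0, 6, 8] = [0, 0, 6, 8] -> [0, 0, 6, 8]
Stage 2 (AMPLIFY 2): 0*2=0, 0*2=0, 6*2=12, 8*2=16 -> [0, 0, 12, 16]
Stage 3 (AMPLIFY 3): 0*3=0, 0*3=0, 12*3=36, 16*3=48 -> [0, 0, 36, 48]
Stage 4 (DIFF): s[0]=0, 0-0=0, 36-0=36, 48-36=12 -> [0, 0, 36, 12]

Answer: 0 0 36 12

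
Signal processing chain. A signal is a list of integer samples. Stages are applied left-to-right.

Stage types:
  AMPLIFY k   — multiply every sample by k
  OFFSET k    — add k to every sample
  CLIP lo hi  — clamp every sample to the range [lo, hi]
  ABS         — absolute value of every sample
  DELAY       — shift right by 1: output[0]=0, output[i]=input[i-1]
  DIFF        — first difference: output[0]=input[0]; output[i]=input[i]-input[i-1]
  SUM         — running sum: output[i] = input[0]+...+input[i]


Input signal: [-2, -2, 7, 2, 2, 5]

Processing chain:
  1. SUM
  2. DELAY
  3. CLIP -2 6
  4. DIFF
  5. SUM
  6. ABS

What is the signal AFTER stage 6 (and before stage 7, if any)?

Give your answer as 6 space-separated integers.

Answer: 0 2 2 3 5 6

Derivation:
Input: [-2, -2, 7, 2, 2, 5]
Stage 1 (SUM): sum[0..0]=-2, sum[0..1]=-4, sum[0..2]=3, sum[0..3]=5, sum[0..4]=7, sum[0..5]=12 -> [-2, -4, 3, 5, 7, 12]
Stage 2 (DELAY): [0, -2, -4, 3, 5, 7] = [0, -2, -4, 3, 5, 7] -> [0, -2, -4, 3, 5, 7]
Stage 3 (CLIP -2 6): clip(0,-2,6)=0, clip(-2,-2,6)=-2, clip(-4,-2,6)=-2, clip(3,-2,6)=3, clip(5,-2,6)=5, clip(7,-2,6)=6 -> [0, -2, -2, 3, 5, 6]
Stage 4 (DIFF): s[0]=0, -2-0=-2, -2--2=0, 3--2=5, 5-3=2, 6-5=1 -> [0, -2, 0, 5, 2, 1]
Stage 5 (SUM): sum[0..0]=0, sum[0..1]=-2, sum[0..2]=-2, sum[0..3]=3, sum[0..4]=5, sum[0..5]=6 -> [0, -2, -2, 3, 5, 6]
Stage 6 (ABS): |0|=0, |-2|=2, |-2|=2, |3|=3, |5|=5, |6|=6 -> [0, 2, 2, 3, 5, 6]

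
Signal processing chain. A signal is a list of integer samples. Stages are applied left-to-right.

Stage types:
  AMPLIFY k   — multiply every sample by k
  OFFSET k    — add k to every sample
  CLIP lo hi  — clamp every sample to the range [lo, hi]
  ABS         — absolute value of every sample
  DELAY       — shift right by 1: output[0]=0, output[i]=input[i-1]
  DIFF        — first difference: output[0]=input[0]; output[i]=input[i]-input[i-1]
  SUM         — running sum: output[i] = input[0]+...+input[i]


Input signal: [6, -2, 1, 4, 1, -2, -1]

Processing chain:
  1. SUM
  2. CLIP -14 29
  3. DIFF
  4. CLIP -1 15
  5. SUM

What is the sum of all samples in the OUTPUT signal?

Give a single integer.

Input: [6, -2, 1, 4, 1, -2, -1]
Stage 1 (SUM): sum[0..0]=6, sum[0..1]=4, sum[0..2]=5, sum[0..3]=9, sum[0..4]=10, sum[0..5]=8, sum[0..6]=7 -> [6, 4, 5, 9, 10, 8, 7]
Stage 2 (CLIP -14 29): clip(6,-14,29)=6, clip(4,-14,29)=4, clip(5,-14,29)=5, clip(9,-14,29)=9, clip(10,-14,29)=10, clip(8,-14,29)=8, clip(7,-14,29)=7 -> [6, 4, 5, 9, 10, 8, 7]
Stage 3 (DIFF): s[0]=6, 4-6=-2, 5-4=1, 9-5=4, 10-9=1, 8-10=-2, 7-8=-1 -> [6, -2, 1, 4, 1, -2, -1]
Stage 4 (CLIP -1 15): clip(6,-1,15)=6, clip(-2,-1,15)=-1, clip(1,-1,15)=1, clip(4,-1,15)=4, clip(1,-1,15)=1, clip(-2,-1,15)=-1, clip(-1,-1,15)=-1 -> [6, -1, 1, 4, 1, -1, -1]
Stage 5 (SUM): sum[0..0]=6, sum[0..1]=5, sum[0..2]=6, sum[0..3]=10, sum[0..4]=11, sum[0..5]=10, sum[0..6]=9 -> [6, 5, 6, 10, 11, 10, 9]
Output sum: 57

Answer: 57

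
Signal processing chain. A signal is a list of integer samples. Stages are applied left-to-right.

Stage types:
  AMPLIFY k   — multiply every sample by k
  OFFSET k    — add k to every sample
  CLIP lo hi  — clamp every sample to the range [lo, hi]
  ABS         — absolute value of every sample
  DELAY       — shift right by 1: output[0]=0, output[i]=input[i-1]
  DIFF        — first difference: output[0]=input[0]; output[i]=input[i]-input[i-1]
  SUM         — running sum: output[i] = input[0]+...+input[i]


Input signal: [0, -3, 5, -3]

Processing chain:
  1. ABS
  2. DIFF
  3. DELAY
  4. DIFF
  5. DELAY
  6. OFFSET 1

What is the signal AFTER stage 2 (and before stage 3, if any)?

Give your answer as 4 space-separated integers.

Input: [0, -3, 5, -3]
Stage 1 (ABS): |0|=0, |-3|=3, |5|=5, |-3|=3 -> [0, 3, 5, 3]
Stage 2 (DIFF): s[0]=0, 3-0=3, 5-3=2, 3-5=-2 -> [0, 3, 2, -2]

Answer: 0 3 2 -2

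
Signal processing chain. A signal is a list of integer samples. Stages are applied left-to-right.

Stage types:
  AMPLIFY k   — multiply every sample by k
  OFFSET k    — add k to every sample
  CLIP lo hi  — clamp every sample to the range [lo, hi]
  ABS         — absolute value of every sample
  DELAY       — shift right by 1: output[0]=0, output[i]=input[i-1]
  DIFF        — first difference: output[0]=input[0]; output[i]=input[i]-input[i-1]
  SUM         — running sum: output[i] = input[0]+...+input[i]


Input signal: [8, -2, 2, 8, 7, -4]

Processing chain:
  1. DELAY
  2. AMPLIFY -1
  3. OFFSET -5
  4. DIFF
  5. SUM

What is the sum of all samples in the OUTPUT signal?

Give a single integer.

Answer: -53

Derivation:
Input: [8, -2, 2, 8, 7, -4]
Stage 1 (DELAY): [0, 8, -2, 2, 8, 7] = [0, 8, -2, 2, 8, 7] -> [0, 8, -2, 2, 8, 7]
Stage 2 (AMPLIFY -1): 0*-1=0, 8*-1=-8, -2*-1=2, 2*-1=-2, 8*-1=-8, 7*-1=-7 -> [0, -8, 2, -2, -8, -7]
Stage 3 (OFFSET -5): 0+-5=-5, -8+-5=-13, 2+-5=-3, -2+-5=-7, -8+-5=-13, -7+-5=-12 -> [-5, -13, -3, -7, -13, -12]
Stage 4 (DIFF): s[0]=-5, -13--5=-8, -3--13=10, -7--3=-4, -13--7=-6, -12--13=1 -> [-5, -8, 10, -4, -6, 1]
Stage 5 (SUM): sum[0..0]=-5, sum[0..1]=-13, sum[0..2]=-3, sum[0..3]=-7, sum[0..4]=-13, sum[0..5]=-12 -> [-5, -13, -3, -7, -13, -12]
Output sum: -53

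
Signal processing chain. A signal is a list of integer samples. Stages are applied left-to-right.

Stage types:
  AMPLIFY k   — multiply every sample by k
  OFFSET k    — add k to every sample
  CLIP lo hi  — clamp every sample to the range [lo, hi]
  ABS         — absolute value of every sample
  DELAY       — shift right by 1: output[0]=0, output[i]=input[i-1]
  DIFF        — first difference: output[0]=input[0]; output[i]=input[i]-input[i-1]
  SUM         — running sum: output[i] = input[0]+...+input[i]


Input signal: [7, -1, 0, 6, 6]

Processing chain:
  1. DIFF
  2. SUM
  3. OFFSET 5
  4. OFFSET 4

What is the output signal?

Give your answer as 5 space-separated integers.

Input: [7, -1, 0, 6, 6]
Stage 1 (DIFF): s[0]=7, -1-7=-8, 0--1=1, 6-0=6, 6-6=0 -> [7, -8, 1, 6, 0]
Stage 2 (SUM): sum[0..0]=7, sum[0..1]=-1, sum[0..2]=0, sum[0..3]=6, sum[0..4]=6 -> [7, -1, 0, 6, 6]
Stage 3 (OFFSET 5): 7+5=12, -1+5=4, 0+5=5, 6+5=11, 6+5=11 -> [12, 4, 5, 11, 11]
Stage 4 (OFFSET 4): 12+4=16, 4+4=8, 5+4=9, 11+4=15, 11+4=15 -> [16, 8, 9, 15, 15]

Answer: 16 8 9 15 15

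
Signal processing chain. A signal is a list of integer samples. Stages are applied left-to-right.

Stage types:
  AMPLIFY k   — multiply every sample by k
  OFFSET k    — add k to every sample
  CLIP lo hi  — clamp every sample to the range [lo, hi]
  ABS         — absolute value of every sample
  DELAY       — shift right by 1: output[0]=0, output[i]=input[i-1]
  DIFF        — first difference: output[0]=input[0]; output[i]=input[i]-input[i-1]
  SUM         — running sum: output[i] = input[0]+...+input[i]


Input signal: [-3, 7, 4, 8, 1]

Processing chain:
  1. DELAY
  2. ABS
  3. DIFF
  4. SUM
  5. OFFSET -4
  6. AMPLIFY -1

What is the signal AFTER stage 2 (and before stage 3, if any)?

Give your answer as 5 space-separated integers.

Input: [-3, 7, 4, 8, 1]
Stage 1 (DELAY): [0, -3, 7, 4, 8] = [0, -3, 7, 4, 8] -> [0, -3, 7, 4, 8]
Stage 2 (ABS): |0|=0, |-3|=3, |7|=7, |4|=4, |8|=8 -> [0, 3, 7, 4, 8]

Answer: 0 3 7 4 8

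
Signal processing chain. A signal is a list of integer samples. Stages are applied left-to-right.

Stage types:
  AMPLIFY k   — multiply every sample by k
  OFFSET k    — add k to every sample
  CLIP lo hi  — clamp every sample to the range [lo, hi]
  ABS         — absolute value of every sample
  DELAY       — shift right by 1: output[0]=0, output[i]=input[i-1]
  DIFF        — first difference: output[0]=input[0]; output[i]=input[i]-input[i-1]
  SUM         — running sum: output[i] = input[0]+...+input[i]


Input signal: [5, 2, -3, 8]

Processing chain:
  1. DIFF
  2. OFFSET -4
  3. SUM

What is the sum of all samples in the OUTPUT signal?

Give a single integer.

Answer: -28

Derivation:
Input: [5, 2, -3, 8]
Stage 1 (DIFF): s[0]=5, 2-5=-3, -3-2=-5, 8--3=11 -> [5, -3, -5, 11]
Stage 2 (OFFSET -4): 5+-4=1, -3+-4=-7, -5+-4=-9, 11+-4=7 -> [1, -7, -9, 7]
Stage 3 (SUM): sum[0..0]=1, sum[0..1]=-6, sum[0..2]=-15, sum[0..3]=-8 -> [1, -6, -15, -8]
Output sum: -28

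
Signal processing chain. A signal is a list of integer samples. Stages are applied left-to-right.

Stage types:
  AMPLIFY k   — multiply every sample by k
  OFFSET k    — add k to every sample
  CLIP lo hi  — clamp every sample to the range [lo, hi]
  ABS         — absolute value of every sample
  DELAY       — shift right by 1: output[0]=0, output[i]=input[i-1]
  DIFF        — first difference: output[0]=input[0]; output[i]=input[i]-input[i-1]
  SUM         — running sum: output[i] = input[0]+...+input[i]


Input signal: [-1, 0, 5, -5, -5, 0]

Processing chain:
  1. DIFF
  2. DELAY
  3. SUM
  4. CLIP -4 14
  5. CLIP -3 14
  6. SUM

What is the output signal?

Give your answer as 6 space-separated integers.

Input: [-1, 0, 5, -5, -5, 0]
Stage 1 (DIFF): s[0]=-1, 0--1=1, 5-0=5, -5-5=-10, -5--5=0, 0--5=5 -> [-1, 1, 5, -10, 0, 5]
Stage 2 (DELAY): [0, -1, 1, 5, -10, 0] = [0, -1, 1, 5, -10, 0] -> [0, -1, 1, 5, -10, 0]
Stage 3 (SUM): sum[0..0]=0, sum[0..1]=-1, sum[0..2]=0, sum[0..3]=5, sum[0..4]=-5, sum[0..5]=-5 -> [0, -1, 0, 5, -5, -5]
Stage 4 (CLIP -4 14): clip(0,-4,14)=0, clip(-1,-4,14)=-1, clip(0,-4,14)=0, clip(5,-4,14)=5, clip(-5,-4,14)=-4, clip(-5,-4,14)=-4 -> [0, -1, 0, 5, -4, -4]
Stage 5 (CLIP -3 14): clip(0,-3,14)=0, clip(-1,-3,14)=-1, clip(0,-3,14)=0, clip(5,-3,14)=5, clip(-4,-3,14)=-3, clip(-4,-3,14)=-3 -> [0, -1, 0, 5, -3, -3]
Stage 6 (SUM): sum[0..0]=0, sum[0..1]=-1, sum[0..2]=-1, sum[0..3]=4, sum[0..4]=1, sum[0..5]=-2 -> [0, -1, -1, 4, 1, -2]

Answer: 0 -1 -1 4 1 -2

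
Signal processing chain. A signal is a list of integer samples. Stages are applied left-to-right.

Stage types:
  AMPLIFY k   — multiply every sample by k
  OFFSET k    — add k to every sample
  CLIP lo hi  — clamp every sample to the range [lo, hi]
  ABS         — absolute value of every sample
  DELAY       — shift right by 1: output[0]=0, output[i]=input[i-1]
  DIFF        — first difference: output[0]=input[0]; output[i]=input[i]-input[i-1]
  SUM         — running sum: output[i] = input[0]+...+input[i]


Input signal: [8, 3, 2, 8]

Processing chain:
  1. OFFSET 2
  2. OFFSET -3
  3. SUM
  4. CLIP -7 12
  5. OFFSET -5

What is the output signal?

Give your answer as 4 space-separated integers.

Answer: 2 4 5 7

Derivation:
Input: [8, 3, 2, 8]
Stage 1 (OFFSET 2): 8+2=10, 3+2=5, 2+2=4, 8+2=10 -> [10, 5, 4, 10]
Stage 2 (OFFSET -3): 10+-3=7, 5+-3=2, 4+-3=1, 10+-3=7 -> [7, 2, 1, 7]
Stage 3 (SUM): sum[0..0]=7, sum[0..1]=9, sum[0..2]=10, sum[0..3]=17 -> [7, 9, 10, 17]
Stage 4 (CLIP -7 12): clip(7,-7,12)=7, clip(9,-7,12)=9, clip(10,-7,12)=10, clip(17,-7,12)=12 -> [7, 9, 10, 12]
Stage 5 (OFFSET -5): 7+-5=2, 9+-5=4, 10+-5=5, 12+-5=7 -> [2, 4, 5, 7]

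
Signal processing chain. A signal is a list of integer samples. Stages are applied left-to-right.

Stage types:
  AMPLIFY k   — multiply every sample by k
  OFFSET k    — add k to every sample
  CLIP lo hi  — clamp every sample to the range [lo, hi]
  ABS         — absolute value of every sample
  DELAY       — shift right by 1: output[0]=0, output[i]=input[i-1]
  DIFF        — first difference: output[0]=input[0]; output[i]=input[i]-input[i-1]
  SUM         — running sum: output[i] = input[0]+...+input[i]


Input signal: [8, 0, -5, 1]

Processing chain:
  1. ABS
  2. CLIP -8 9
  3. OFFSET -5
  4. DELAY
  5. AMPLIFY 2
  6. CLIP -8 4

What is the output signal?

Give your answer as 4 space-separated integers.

Answer: 0 4 -8 0

Derivation:
Input: [8, 0, -5, 1]
Stage 1 (ABS): |8|=8, |0|=0, |-5|=5, |1|=1 -> [8, 0, 5, 1]
Stage 2 (CLIP -8 9): clip(8,-8,9)=8, clip(0,-8,9)=0, clip(5,-8,9)=5, clip(1,-8,9)=1 -> [8, 0, 5, 1]
Stage 3 (OFFSET -5): 8+-5=3, 0+-5=-5, 5+-5=0, 1+-5=-4 -> [3, -5, 0, -4]
Stage 4 (DELAY): [0, 3, -5, 0] = [0, 3, -5, 0] -> [0, 3, -5, 0]
Stage 5 (AMPLIFY 2): 0*2=0, 3*2=6, -5*2=-10, 0*2=0 -> [0, 6, -10, 0]
Stage 6 (CLIP -8 4): clip(0,-8,4)=0, clip(6,-8,4)=4, clip(-10,-8,4)=-8, clip(0,-8,4)=0 -> [0, 4, -8, 0]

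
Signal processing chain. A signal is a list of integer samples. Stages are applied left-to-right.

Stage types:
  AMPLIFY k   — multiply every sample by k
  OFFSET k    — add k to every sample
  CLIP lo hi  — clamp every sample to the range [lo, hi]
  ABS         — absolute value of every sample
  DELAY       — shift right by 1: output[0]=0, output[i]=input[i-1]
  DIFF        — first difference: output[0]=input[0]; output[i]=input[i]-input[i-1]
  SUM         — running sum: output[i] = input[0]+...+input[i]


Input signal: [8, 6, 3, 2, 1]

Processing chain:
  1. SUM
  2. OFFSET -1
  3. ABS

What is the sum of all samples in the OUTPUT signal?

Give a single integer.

Answer: 73

Derivation:
Input: [8, 6, 3, 2, 1]
Stage 1 (SUM): sum[0..0]=8, sum[0..1]=14, sum[0..2]=17, sum[0..3]=19, sum[0..4]=20 -> [8, 14, 17, 19, 20]
Stage 2 (OFFSET -1): 8+-1=7, 14+-1=13, 17+-1=16, 19+-1=18, 20+-1=19 -> [7, 13, 16, 18, 19]
Stage 3 (ABS): |7|=7, |13|=13, |16|=16, |18|=18, |19|=19 -> [7, 13, 16, 18, 19]
Output sum: 73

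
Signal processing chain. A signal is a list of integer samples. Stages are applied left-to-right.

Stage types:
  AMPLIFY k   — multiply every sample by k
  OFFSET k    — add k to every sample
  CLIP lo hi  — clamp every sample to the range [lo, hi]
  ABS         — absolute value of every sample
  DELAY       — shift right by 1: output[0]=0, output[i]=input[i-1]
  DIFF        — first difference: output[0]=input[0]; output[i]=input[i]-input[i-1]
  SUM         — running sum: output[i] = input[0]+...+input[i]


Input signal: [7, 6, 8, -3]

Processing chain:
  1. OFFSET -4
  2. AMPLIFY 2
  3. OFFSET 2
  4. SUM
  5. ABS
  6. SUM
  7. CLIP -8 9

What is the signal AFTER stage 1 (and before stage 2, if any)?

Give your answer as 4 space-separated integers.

Input: [7, 6, 8, -3]
Stage 1 (OFFSET -4): 7+-4=3, 6+-4=2, 8+-4=4, -3+-4=-7 -> [3, 2, 4, -7]

Answer: 3 2 4 -7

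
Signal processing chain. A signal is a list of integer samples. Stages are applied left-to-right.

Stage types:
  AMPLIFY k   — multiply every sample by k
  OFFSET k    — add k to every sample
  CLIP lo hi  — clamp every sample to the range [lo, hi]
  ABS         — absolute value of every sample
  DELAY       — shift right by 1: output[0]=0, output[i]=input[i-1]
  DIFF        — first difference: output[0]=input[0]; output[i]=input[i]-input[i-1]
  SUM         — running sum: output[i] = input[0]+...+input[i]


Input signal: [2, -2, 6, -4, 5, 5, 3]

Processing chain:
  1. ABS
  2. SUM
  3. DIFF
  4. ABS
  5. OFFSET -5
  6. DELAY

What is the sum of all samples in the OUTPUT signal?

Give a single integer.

Answer: -6

Derivation:
Input: [2, -2, 6, -4, 5, 5, 3]
Stage 1 (ABS): |2|=2, |-2|=2, |6|=6, |-4|=4, |5|=5, |5|=5, |3|=3 -> [2, 2, 6, 4, 5, 5, 3]
Stage 2 (SUM): sum[0..0]=2, sum[0..1]=4, sum[0..2]=10, sum[0..3]=14, sum[0..4]=19, sum[0..5]=24, sum[0..6]=27 -> [2, 4, 10, 14, 19, 24, 27]
Stage 3 (DIFF): s[0]=2, 4-2=2, 10-4=6, 14-10=4, 19-14=5, 24-19=5, 27-24=3 -> [2, 2, 6, 4, 5, 5, 3]
Stage 4 (ABS): |2|=2, |2|=2, |6|=6, |4|=4, |5|=5, |5|=5, |3|=3 -> [2, 2, 6, 4, 5, 5, 3]
Stage 5 (OFFSET -5): 2+-5=-3, 2+-5=-3, 6+-5=1, 4+-5=-1, 5+-5=0, 5+-5=0, 3+-5=-2 -> [-3, -3, 1, -1, 0, 0, -2]
Stage 6 (DELAY): [0, -3, -3, 1, -1, 0, 0] = [0, -3, -3, 1, -1, 0, 0] -> [0, -3, -3, 1, -1, 0, 0]
Output sum: -6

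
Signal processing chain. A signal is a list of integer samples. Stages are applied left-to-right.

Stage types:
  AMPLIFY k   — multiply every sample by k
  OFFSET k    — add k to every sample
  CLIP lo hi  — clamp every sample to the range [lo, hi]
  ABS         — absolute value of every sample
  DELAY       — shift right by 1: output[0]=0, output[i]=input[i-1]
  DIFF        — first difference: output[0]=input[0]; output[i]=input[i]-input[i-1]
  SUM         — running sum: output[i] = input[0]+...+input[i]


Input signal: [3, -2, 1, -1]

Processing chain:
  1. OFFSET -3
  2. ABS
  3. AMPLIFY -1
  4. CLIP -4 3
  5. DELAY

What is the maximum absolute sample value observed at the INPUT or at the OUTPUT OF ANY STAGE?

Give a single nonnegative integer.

Input: [3, -2, 1, -1] (max |s|=3)
Stage 1 (OFFSET -3): 3+-3=0, -2+-3=-5, 1+-3=-2, -1+-3=-4 -> [0, -5, -2, -4] (max |s|=5)
Stage 2 (ABS): |0|=0, |-5|=5, |-2|=2, |-4|=4 -> [0, 5, 2, 4] (max |s|=5)
Stage 3 (AMPLIFY -1): 0*-1=0, 5*-1=-5, 2*-1=-2, 4*-1=-4 -> [0, -5, -2, -4] (max |s|=5)
Stage 4 (CLIP -4 3): clip(0,-4,3)=0, clip(-5,-4,3)=-4, clip(-2,-4,3)=-2, clip(-4,-4,3)=-4 -> [0, -4, -2, -4] (max |s|=4)
Stage 5 (DELAY): [0, 0, -4, -2] = [0, 0, -4, -2] -> [0, 0, -4, -2] (max |s|=4)
Overall max amplitude: 5

Answer: 5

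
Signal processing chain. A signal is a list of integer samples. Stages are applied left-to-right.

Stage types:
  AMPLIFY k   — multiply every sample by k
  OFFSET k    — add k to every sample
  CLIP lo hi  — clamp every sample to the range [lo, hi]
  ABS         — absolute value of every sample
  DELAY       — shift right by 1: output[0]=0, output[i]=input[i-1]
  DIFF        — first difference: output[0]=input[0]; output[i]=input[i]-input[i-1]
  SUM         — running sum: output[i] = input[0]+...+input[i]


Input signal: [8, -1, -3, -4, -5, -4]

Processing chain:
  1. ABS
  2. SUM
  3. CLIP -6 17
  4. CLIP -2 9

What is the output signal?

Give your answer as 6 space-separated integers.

Answer: 8 9 9 9 9 9

Derivation:
Input: [8, -1, -3, -4, -5, -4]
Stage 1 (ABS): |8|=8, |-1|=1, |-3|=3, |-4|=4, |-5|=5, |-4|=4 -> [8, 1, 3, 4, 5, 4]
Stage 2 (SUM): sum[0..0]=8, sum[0..1]=9, sum[0..2]=12, sum[0..3]=16, sum[0..4]=21, sum[0..5]=25 -> [8, 9, 12, 16, 21, 25]
Stage 3 (CLIP -6 17): clip(8,-6,17)=8, clip(9,-6,17)=9, clip(12,-6,17)=12, clip(16,-6,17)=16, clip(21,-6,17)=17, clip(25,-6,17)=17 -> [8, 9, 12, 16, 17, 17]
Stage 4 (CLIP -2 9): clip(8,-2,9)=8, clip(9,-2,9)=9, clip(12,-2,9)=9, clip(16,-2,9)=9, clip(17,-2,9)=9, clip(17,-2,9)=9 -> [8, 9, 9, 9, 9, 9]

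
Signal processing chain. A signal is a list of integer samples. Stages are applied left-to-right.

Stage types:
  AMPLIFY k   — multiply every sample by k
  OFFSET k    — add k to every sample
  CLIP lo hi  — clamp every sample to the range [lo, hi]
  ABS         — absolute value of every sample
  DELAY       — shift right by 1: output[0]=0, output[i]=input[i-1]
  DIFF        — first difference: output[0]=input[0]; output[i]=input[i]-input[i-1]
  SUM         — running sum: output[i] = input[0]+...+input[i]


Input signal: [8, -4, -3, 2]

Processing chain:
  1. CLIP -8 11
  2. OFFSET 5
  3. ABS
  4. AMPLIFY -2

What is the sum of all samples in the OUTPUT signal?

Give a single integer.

Input: [8, -4, -3, 2]
Stage 1 (CLIP -8 11): clip(8,-8,11)=8, clip(-4,-8,11)=-4, clip(-3,-8,11)=-3, clip(2,-8,11)=2 -> [8, -4, -3, 2]
Stage 2 (OFFSET 5): 8+5=13, -4+5=1, -3+5=2, 2+5=7 -> [13, 1, 2, 7]
Stage 3 (ABS): |13|=13, |1|=1, |2|=2, |7|=7 -> [13, 1, 2, 7]
Stage 4 (AMPLIFY -2): 13*-2=-26, 1*-2=-2, 2*-2=-4, 7*-2=-14 -> [-26, -2, -4, -14]
Output sum: -46

Answer: -46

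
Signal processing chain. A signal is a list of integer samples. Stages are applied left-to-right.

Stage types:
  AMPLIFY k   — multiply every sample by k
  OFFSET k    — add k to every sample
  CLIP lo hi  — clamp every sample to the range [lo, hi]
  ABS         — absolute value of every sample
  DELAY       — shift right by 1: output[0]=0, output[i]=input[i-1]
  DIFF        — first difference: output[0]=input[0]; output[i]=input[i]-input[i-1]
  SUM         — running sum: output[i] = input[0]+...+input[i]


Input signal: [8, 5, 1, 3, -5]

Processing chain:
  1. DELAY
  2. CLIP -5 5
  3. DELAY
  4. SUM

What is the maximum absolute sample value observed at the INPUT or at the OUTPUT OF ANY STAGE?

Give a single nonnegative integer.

Answer: 11

Derivation:
Input: [8, 5, 1, 3, -5] (max |s|=8)
Stage 1 (DELAY): [0, 8, 5, 1, 3] = [0, 8, 5, 1, 3] -> [0, 8, 5, 1, 3] (max |s|=8)
Stage 2 (CLIP -5 5): clip(0,-5,5)=0, clip(8,-5,5)=5, clip(5,-5,5)=5, clip(1,-5,5)=1, clip(3,-5,5)=3 -> [0, 5, 5, 1, 3] (max |s|=5)
Stage 3 (DELAY): [0, 0, 5, 5, 1] = [0, 0, 5, 5, 1] -> [0, 0, 5, 5, 1] (max |s|=5)
Stage 4 (SUM): sum[0..0]=0, sum[0..1]=0, sum[0..2]=5, sum[0..3]=10, sum[0..4]=11 -> [0, 0, 5, 10, 11] (max |s|=11)
Overall max amplitude: 11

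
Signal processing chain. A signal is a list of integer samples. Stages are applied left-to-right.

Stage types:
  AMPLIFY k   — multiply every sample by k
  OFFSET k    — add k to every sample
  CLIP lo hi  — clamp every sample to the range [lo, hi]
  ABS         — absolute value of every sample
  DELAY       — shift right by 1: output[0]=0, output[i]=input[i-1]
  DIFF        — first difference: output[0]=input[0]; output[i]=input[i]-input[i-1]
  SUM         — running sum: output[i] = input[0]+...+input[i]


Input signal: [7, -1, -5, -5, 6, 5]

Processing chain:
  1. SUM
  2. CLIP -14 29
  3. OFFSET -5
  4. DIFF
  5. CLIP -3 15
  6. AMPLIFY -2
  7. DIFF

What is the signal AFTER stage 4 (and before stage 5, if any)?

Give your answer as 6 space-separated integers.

Answer: 2 -1 -5 -5 6 5

Derivation:
Input: [7, -1, -5, -5, 6, 5]
Stage 1 (SUM): sum[0..0]=7, sum[0..1]=6, sum[0..2]=1, sum[0..3]=-4, sum[0..4]=2, sum[0..5]=7 -> [7, 6, 1, -4, 2, 7]
Stage 2 (CLIP -14 29): clip(7,-14,29)=7, clip(6,-14,29)=6, clip(1,-14,29)=1, clip(-4,-14,29)=-4, clip(2,-14,29)=2, clip(7,-14,29)=7 -> [7, 6, 1, -4, 2, 7]
Stage 3 (OFFSET -5): 7+-5=2, 6+-5=1, 1+-5=-4, -4+-5=-9, 2+-5=-3, 7+-5=2 -> [2, 1, -4, -9, -3, 2]
Stage 4 (DIFF): s[0]=2, 1-2=-1, -4-1=-5, -9--4=-5, -3--9=6, 2--3=5 -> [2, -1, -5, -5, 6, 5]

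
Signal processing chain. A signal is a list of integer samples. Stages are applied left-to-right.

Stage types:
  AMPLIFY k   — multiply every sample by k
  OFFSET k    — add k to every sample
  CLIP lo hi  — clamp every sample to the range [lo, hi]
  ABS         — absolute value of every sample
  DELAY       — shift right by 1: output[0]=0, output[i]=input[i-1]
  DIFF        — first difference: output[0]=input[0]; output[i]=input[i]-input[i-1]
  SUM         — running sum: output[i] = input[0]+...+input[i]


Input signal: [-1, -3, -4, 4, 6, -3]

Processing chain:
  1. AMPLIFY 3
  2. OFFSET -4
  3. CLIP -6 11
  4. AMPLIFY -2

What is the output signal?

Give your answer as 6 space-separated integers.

Answer: 12 12 12 -16 -22 12

Derivation:
Input: [-1, -3, -4, 4, 6, -3]
Stage 1 (AMPLIFY 3): -1*3=-3, -3*3=-9, -4*3=-12, 4*3=12, 6*3=18, -3*3=-9 -> [-3, -9, -12, 12, 18, -9]
Stage 2 (OFFSET -4): -3+-4=-7, -9+-4=-13, -12+-4=-16, 12+-4=8, 18+-4=14, -9+-4=-13 -> [-7, -13, -16, 8, 14, -13]
Stage 3 (CLIP -6 11): clip(-7,-6,11)=-6, clip(-13,-6,11)=-6, clip(-16,-6,11)=-6, clip(8,-6,11)=8, clip(14,-6,11)=11, clip(-13,-6,11)=-6 -> [-6, -6, -6, 8, 11, -6]
Stage 4 (AMPLIFY -2): -6*-2=12, -6*-2=12, -6*-2=12, 8*-2=-16, 11*-2=-22, -6*-2=12 -> [12, 12, 12, -16, -22, 12]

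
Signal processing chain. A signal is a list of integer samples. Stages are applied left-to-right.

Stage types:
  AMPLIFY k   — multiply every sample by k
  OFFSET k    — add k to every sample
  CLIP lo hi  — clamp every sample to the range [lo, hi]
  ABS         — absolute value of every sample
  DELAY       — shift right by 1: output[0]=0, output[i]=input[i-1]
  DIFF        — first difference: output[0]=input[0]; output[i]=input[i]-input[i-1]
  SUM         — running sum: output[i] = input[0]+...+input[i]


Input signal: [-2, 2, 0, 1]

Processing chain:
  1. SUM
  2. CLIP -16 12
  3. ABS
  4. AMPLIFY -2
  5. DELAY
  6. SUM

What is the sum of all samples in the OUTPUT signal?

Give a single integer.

Answer: -12

Derivation:
Input: [-2, 2, 0, 1]
Stage 1 (SUM): sum[0..0]=-2, sum[0..1]=0, sum[0..2]=0, sum[0..3]=1 -> [-2, 0, 0, 1]
Stage 2 (CLIP -16 12): clip(-2,-16,12)=-2, clip(0,-16,12)=0, clip(0,-16,12)=0, clip(1,-16,12)=1 -> [-2, 0, 0, 1]
Stage 3 (ABS): |-2|=2, |0|=0, |0|=0, |1|=1 -> [2, 0, 0, 1]
Stage 4 (AMPLIFY -2): 2*-2=-4, 0*-2=0, 0*-2=0, 1*-2=-2 -> [-4, 0, 0, -2]
Stage 5 (DELAY): [0, -4, 0, 0] = [0, -4, 0, 0] -> [0, -4, 0, 0]
Stage 6 (SUM): sum[0..0]=0, sum[0..1]=-4, sum[0..2]=-4, sum[0..3]=-4 -> [0, -4, -4, -4]
Output sum: -12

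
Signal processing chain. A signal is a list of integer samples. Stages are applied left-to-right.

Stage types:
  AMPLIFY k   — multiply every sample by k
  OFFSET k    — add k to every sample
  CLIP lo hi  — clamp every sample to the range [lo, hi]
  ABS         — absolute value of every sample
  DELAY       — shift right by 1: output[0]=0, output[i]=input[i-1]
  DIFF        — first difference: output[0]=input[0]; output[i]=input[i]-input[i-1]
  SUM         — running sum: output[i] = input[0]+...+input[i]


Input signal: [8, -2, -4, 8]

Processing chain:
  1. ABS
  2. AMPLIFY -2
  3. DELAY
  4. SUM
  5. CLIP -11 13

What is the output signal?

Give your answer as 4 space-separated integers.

Input: [8, -2, -4, 8]
Stage 1 (ABS): |8|=8, |-2|=2, |-4|=4, |8|=8 -> [8, 2, 4, 8]
Stage 2 (AMPLIFY -2): 8*-2=-16, 2*-2=-4, 4*-2=-8, 8*-2=-16 -> [-16, -4, -8, -16]
Stage 3 (DELAY): [0, -16, -4, -8] = [0, -16, -4, -8] -> [0, -16, -4, -8]
Stage 4 (SUM): sum[0..0]=0, sum[0..1]=-16, sum[0..2]=-20, sum[0..3]=-28 -> [0, -16, -20, -28]
Stage 5 (CLIP -11 13): clip(0,-11,13)=0, clip(-16,-11,13)=-11, clip(-20,-11,13)=-11, clip(-28,-11,13)=-11 -> [0, -11, -11, -11]

Answer: 0 -11 -11 -11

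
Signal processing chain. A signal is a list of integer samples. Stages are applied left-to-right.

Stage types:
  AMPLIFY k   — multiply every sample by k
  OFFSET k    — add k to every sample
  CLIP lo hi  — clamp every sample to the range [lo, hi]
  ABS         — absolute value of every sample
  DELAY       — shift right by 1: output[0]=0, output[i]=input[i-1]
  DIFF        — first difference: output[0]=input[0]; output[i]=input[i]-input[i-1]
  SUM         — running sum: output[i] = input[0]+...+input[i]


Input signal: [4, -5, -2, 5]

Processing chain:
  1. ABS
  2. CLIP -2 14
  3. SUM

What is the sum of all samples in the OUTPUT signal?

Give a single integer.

Answer: 40

Derivation:
Input: [4, -5, -2, 5]
Stage 1 (ABS): |4|=4, |-5|=5, |-2|=2, |5|=5 -> [4, 5, 2, 5]
Stage 2 (CLIP -2 14): clip(4,-2,14)=4, clip(5,-2,14)=5, clip(2,-2,14)=2, clip(5,-2,14)=5 -> [4, 5, 2, 5]
Stage 3 (SUM): sum[0..0]=4, sum[0..1]=9, sum[0..2]=11, sum[0..3]=16 -> [4, 9, 11, 16]
Output sum: 40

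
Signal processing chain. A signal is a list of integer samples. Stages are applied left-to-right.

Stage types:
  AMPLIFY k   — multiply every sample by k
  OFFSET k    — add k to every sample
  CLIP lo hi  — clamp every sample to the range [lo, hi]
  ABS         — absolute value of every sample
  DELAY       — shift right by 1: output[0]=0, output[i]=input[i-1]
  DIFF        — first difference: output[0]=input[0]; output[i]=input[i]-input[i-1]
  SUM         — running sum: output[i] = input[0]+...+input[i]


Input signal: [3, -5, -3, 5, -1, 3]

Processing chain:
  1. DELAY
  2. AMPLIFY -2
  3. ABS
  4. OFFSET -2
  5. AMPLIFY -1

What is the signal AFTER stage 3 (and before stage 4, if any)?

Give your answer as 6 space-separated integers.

Answer: 0 6 10 6 10 2

Derivation:
Input: [3, -5, -3, 5, -1, 3]
Stage 1 (DELAY): [0, 3, -5, -3, 5, -1] = [0, 3, -5, -3, 5, -1] -> [0, 3, -5, -3, 5, -1]
Stage 2 (AMPLIFY -2): 0*-2=0, 3*-2=-6, -5*-2=10, -3*-2=6, 5*-2=-10, -1*-2=2 -> [0, -6, 10, 6, -10, 2]
Stage 3 (ABS): |0|=0, |-6|=6, |10|=10, |6|=6, |-10|=10, |2|=2 -> [0, 6, 10, 6, 10, 2]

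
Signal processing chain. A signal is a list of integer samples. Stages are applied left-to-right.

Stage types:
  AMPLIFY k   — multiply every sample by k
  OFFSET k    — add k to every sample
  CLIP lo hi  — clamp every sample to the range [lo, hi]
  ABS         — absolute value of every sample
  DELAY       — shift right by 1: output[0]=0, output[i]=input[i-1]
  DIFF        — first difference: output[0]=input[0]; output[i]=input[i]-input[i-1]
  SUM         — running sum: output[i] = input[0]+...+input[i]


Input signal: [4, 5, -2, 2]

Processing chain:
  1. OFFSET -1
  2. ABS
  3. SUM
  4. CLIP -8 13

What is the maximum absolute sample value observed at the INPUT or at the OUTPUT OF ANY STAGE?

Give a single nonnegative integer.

Input: [4, 5, -2, 2] (max |s|=5)
Stage 1 (OFFSET -1): 4+-1=3, 5+-1=4, -2+-1=-3, 2+-1=1 -> [3, 4, -3, 1] (max |s|=4)
Stage 2 (ABS): |3|=3, |4|=4, |-3|=3, |1|=1 -> [3, 4, 3, 1] (max |s|=4)
Stage 3 (SUM): sum[0..0]=3, sum[0..1]=7, sum[0..2]=10, sum[0..3]=11 -> [3, 7, 10, 11] (max |s|=11)
Stage 4 (CLIP -8 13): clip(3,-8,13)=3, clip(7,-8,13)=7, clip(10,-8,13)=10, clip(11,-8,13)=11 -> [3, 7, 10, 11] (max |s|=11)
Overall max amplitude: 11

Answer: 11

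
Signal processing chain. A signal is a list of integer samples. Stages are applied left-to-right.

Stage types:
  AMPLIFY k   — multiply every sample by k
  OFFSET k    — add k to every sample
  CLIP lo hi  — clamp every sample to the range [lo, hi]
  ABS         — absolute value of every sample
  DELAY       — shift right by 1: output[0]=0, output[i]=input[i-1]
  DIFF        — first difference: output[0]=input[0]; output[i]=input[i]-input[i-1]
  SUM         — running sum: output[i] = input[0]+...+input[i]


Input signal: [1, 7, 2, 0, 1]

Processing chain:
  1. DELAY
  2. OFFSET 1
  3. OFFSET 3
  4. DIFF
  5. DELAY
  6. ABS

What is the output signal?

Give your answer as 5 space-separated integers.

Input: [1, 7, 2, 0, 1]
Stage 1 (DELAY): [0, 1, 7, 2, 0] = [0, 1, 7, 2, 0] -> [0, 1, 7, 2, 0]
Stage 2 (OFFSET 1): 0+1=1, 1+1=2, 7+1=8, 2+1=3, 0+1=1 -> [1, 2, 8, 3, 1]
Stage 3 (OFFSET 3): 1+3=4, 2+3=5, 8+3=11, 3+3=6, 1+3=4 -> [4, 5, 11, 6, 4]
Stage 4 (DIFF): s[0]=4, 5-4=1, 11-5=6, 6-11=-5, 4-6=-2 -> [4, 1, 6, -5, -2]
Stage 5 (DELAY): [0, 4, 1, 6, -5] = [0, 4, 1, 6, -5] -> [0, 4, 1, 6, -5]
Stage 6 (ABS): |0|=0, |4|=4, |1|=1, |6|=6, |-5|=5 -> [0, 4, 1, 6, 5]

Answer: 0 4 1 6 5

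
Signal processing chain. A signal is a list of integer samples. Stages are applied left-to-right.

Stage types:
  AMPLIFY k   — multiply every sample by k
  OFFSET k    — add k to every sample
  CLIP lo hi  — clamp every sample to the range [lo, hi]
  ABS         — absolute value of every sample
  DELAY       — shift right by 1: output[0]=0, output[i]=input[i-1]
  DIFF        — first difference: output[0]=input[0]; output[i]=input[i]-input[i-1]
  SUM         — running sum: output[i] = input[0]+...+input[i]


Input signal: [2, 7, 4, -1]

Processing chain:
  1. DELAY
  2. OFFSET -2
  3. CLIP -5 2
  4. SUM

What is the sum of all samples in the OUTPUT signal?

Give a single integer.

Answer: -2

Derivation:
Input: [2, 7, 4, -1]
Stage 1 (DELAY): [0, 2, 7, 4] = [0, 2, 7, 4] -> [0, 2, 7, 4]
Stage 2 (OFFSET -2): 0+-2=-2, 2+-2=0, 7+-2=5, 4+-2=2 -> [-2, 0, 5, 2]
Stage 3 (CLIP -5 2): clip(-2,-5,2)=-2, clip(0,-5,2)=0, clip(5,-5,2)=2, clip(2,-5,2)=2 -> [-2, 0, 2, 2]
Stage 4 (SUM): sum[0..0]=-2, sum[0..1]=-2, sum[0..2]=0, sum[0..3]=2 -> [-2, -2, 0, 2]
Output sum: -2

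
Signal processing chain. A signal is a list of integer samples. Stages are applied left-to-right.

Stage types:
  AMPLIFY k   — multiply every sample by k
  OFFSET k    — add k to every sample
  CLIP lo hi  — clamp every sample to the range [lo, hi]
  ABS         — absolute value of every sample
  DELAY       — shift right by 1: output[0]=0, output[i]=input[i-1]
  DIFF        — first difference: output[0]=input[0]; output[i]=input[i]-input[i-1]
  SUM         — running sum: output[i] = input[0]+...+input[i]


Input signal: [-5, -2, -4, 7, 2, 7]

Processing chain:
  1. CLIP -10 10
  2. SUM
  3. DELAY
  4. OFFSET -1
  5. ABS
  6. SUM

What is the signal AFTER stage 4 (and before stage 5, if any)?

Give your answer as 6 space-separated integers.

Input: [-5, -2, -4, 7, 2, 7]
Stage 1 (CLIP -10 10): clip(-5,-10,10)=-5, clip(-2,-10,10)=-2, clip(-4,-10,10)=-4, clip(7,-10,10)=7, clip(2,-10,10)=2, clip(7,-10,10)=7 -> [-5, -2, -4, 7, 2, 7]
Stage 2 (SUM): sum[0..0]=-5, sum[0..1]=-7, sum[0..2]=-11, sum[0..3]=-4, sum[0..4]=-2, sum[0..5]=5 -> [-5, -7, -11, -4, -2, 5]
Stage 3 (DELAY): [0, -5, -7, -11, -4, -2] = [0, -5, -7, -11, -4, -2] -> [0, -5, -7, -11, -4, -2]
Stage 4 (OFFSET -1): 0+-1=-1, -5+-1=-6, -7+-1=-8, -11+-1=-12, -4+-1=-5, -2+-1=-3 -> [-1, -6, -8, -12, -5, -3]

Answer: -1 -6 -8 -12 -5 -3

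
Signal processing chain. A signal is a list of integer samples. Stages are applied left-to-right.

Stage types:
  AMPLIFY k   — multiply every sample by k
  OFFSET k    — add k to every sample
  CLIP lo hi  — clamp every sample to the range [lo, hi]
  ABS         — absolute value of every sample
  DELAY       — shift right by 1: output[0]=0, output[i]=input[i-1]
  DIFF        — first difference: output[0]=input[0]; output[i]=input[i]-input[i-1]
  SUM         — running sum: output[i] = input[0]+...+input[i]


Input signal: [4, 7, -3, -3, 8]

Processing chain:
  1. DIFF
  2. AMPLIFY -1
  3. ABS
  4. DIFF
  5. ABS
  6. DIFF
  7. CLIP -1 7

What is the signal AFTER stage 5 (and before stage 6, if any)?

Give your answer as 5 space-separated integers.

Answer: 4 1 7 10 11

Derivation:
Input: [4, 7, -3, -3, 8]
Stage 1 (DIFF): s[0]=4, 7-4=3, -3-7=-10, -3--3=0, 8--3=11 -> [4, 3, -10, 0, 11]
Stage 2 (AMPLIFY -1): 4*-1=-4, 3*-1=-3, -10*-1=10, 0*-1=0, 11*-1=-11 -> [-4, -3, 10, 0, -11]
Stage 3 (ABS): |-4|=4, |-3|=3, |10|=10, |0|=0, |-11|=11 -> [4, 3, 10, 0, 11]
Stage 4 (DIFF): s[0]=4, 3-4=-1, 10-3=7, 0-10=-10, 11-0=11 -> [4, -1, 7, -10, 11]
Stage 5 (ABS): |4|=4, |-1|=1, |7|=7, |-10|=10, |11|=11 -> [4, 1, 7, 10, 11]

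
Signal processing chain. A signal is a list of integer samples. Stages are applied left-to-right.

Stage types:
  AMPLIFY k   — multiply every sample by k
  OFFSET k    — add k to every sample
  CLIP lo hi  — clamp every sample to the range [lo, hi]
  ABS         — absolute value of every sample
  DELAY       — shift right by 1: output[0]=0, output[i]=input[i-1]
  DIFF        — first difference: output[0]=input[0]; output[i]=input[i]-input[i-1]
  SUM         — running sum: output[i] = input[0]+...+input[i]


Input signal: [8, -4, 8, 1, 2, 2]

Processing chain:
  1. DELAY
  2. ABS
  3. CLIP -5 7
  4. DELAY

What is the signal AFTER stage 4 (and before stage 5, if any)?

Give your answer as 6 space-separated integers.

Input: [8, -4, 8, 1, 2, 2]
Stage 1 (DELAY): [0, 8, -4, 8, 1, 2] = [0, 8, -4, 8, 1, 2] -> [0, 8, -4, 8, 1, 2]
Stage 2 (ABS): |0|=0, |8|=8, |-4|=4, |8|=8, |1|=1, |2|=2 -> [0, 8, 4, 8, 1, 2]
Stage 3 (CLIP -5 7): clip(0,-5,7)=0, clip(8,-5,7)=7, clip(4,-5,7)=4, clip(8,-5,7)=7, clip(1,-5,7)=1, clip(2,-5,7)=2 -> [0, 7, 4, 7, 1, 2]
Stage 4 (DELAY): [0, 0, 7, 4, 7, 1] = [0, 0, 7, 4, 7, 1] -> [0, 0, 7, 4, 7, 1]

Answer: 0 0 7 4 7 1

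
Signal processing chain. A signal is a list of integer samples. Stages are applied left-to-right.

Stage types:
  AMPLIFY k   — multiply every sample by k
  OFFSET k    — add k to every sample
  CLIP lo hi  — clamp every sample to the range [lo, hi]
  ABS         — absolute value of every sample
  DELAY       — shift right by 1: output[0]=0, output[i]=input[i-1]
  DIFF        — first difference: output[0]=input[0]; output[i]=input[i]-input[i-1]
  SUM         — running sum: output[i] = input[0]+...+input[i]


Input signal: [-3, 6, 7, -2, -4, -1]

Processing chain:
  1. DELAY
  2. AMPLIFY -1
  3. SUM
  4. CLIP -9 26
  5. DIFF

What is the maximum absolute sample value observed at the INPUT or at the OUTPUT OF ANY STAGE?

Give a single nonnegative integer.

Answer: 10

Derivation:
Input: [-3, 6, 7, -2, -4, -1] (max |s|=7)
Stage 1 (DELAY): [0, -3, 6, 7, -2, -4] = [0, -3, 6, 7, -2, -4] -> [0, -3, 6, 7, -2, -4] (max |s|=7)
Stage 2 (AMPLIFY -1): 0*-1=0, -3*-1=3, 6*-1=-6, 7*-1=-7, -2*-1=2, -4*-1=4 -> [0, 3, -6, -7, 2, 4] (max |s|=7)
Stage 3 (SUM): sum[0..0]=0, sum[0..1]=3, sum[0..2]=-3, sum[0..3]=-10, sum[0..4]=-8, sum[0..5]=-4 -> [0, 3, -3, -10, -8, -4] (max |s|=10)
Stage 4 (CLIP -9 26): clip(0,-9,26)=0, clip(3,-9,26)=3, clip(-3,-9,26)=-3, clip(-10,-9,26)=-9, clip(-8,-9,26)=-8, clip(-4,-9,26)=-4 -> [0, 3, -3, -9, -8, -4] (max |s|=9)
Stage 5 (DIFF): s[0]=0, 3-0=3, -3-3=-6, -9--3=-6, -8--9=1, -4--8=4 -> [0, 3, -6, -6, 1, 4] (max |s|=6)
Overall max amplitude: 10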